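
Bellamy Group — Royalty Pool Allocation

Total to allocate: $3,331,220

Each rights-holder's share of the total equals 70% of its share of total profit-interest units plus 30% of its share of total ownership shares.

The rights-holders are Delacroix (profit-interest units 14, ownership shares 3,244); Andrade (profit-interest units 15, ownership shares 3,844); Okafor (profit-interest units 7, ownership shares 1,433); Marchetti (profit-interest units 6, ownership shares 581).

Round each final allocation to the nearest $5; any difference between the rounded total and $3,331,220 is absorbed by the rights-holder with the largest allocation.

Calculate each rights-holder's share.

Totals — profit-interest units 42, ownership shares 9,102.
Combined weights (70% profit-interest units + 30% ownership shares): Delacroix 0.3403; Andrade 0.3767; Okafor 0.1639; Marchetti 0.1191.
Proportional shares: Delacroix 1,133,463.89; Andrade 1,254,862.01; Okafor 545,980.44; Marchetti 396,913.66.
At nearest $5: Delacroix $1,133,465; Andrade $1,254,860; Okafor $545,980; Marchetti $396,915. Sum = $3,331,220.
Sum already equals the total — no adjustment.

Delacroix: $1,133,465 | Andrade: $1,254,860 | Okafor: $545,980 | Marchetti: $396,915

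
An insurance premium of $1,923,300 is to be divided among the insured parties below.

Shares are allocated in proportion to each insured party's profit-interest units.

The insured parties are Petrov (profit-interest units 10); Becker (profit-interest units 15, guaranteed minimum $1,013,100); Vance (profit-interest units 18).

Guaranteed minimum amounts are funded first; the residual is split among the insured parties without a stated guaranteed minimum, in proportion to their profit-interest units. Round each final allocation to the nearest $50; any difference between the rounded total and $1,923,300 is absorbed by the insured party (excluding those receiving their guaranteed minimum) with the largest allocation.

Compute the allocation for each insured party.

Petrov: $325,050; Becker: $1,013,100; Vance: $585,150

Minimums first: Becker $1,013,100. Remaining pool $910,200.
Remaining pool split over remaining profit-interest units 28: Petrov 325,071.43 → $325,050; Vance 585,128.57 → $585,150.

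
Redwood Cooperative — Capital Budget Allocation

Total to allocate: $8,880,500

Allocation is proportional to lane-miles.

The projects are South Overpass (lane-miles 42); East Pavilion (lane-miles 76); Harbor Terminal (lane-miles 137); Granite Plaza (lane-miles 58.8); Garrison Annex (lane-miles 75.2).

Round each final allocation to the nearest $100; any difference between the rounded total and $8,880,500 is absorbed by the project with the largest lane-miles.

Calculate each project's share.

Sum of lane-miles: 42 + 76 + 137 + 58.8 + 75.2 = 389.
Pro-rata amounts: South Overpass 958,820.05; East Pavilion 1,735,007.71; Harbor Terminal 3,127,579.69; Granite Plaza 1,342,348.07; Garrison Annex 1,716,744.47.
At nearest $100: South Overpass $958,800; East Pavilion $1,735,000; Harbor Terminal $3,127,600; Granite Plaza $1,342,300; Garrison Annex $1,716,700. Sum = $8,880,400.
Difference $8,880,500 − $8,880,400 = +$100 applied to largest lane-miles (Harbor Terminal): Harbor Terminal becomes $3,127,700.

South Overpass: $958,800; East Pavilion: $1,735,000; Harbor Terminal: $3,127,700; Granite Plaza: $1,342,300; Garrison Annex: $1,716,700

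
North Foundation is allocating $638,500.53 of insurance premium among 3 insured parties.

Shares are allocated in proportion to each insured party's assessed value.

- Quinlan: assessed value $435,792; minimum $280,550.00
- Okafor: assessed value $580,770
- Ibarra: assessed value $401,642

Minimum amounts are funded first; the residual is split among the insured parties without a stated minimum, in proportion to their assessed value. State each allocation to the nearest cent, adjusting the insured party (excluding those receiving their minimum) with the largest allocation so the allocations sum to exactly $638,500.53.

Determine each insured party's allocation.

Quinlan: $280,550.00; Okafor: $211,608.70; Ibarra: $146,341.83

Minimums first: Quinlan $280,550.00. Balance $357,950.53.
Balance split over remaining assessed value 982,412: Okafor 211,608.7032 → $211,608.70; Ibarra 146,341.8268 → $146,341.83.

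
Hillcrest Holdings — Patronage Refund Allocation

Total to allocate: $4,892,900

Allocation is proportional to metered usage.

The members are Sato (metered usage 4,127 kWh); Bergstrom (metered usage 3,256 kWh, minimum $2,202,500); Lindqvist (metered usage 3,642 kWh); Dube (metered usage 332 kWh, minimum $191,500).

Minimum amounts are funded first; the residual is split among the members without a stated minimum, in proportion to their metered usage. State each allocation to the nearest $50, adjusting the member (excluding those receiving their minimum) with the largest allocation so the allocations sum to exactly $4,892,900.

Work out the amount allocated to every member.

Minimums first: Bergstrom $2,202,500; Dube $191,500. Remaining pool $2,498,900.
Remaining pool split over remaining metered usage 7,769: Sato 1,327,450.16 → $1,327,450; Lindqvist 1,171,449.84 → $1,171,450.

Sato: $1,327,450 | Bergstrom: $2,202,500 | Lindqvist: $1,171,450 | Dube: $191,500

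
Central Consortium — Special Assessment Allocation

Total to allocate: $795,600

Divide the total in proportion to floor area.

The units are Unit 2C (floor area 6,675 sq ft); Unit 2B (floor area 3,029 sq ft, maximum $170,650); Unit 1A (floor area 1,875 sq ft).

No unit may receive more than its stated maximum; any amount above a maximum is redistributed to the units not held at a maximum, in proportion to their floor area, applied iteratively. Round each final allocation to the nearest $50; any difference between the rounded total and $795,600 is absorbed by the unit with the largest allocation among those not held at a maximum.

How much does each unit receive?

Total floor area = 11,579.
Unconstrained shares: Unit 2C 458,643.23; Unit 2B 208,124.40; Unit 1A 128,832.37.
Held at cap: Unit 2B ($170,650); residual $624,950 reallocated over remaining floor area 8,550.
Redistributed shares: Unit 2C 487,899.56 → $487,900; Unit 1A 137,050.44 → $137,050.

Unit 2C: $487,900 | Unit 2B: $170,650 | Unit 1A: $137,050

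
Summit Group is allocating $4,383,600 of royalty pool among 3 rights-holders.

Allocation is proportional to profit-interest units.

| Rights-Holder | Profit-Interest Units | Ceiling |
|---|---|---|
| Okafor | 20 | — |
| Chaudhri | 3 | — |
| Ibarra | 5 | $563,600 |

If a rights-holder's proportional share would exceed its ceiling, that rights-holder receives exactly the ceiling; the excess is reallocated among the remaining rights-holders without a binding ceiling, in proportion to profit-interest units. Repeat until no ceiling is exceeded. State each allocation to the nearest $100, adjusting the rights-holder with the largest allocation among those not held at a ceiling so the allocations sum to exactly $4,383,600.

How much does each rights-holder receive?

Okafor: $3,321,700 | Chaudhri: $498,300 | Ibarra: $563,600

Profit-interest units total: 28.
Pro-rata shares before constraints: Okafor 3,131,142.86; Chaudhri 469,671.43; Ibarra 782,785.71.
Held at cap: Ibarra ($563,600); balance $3,820,000 reallocated over remaining profit-interest units 23.
Remaining shares: Okafor 3,321,739.13 → $3,321,700; Chaudhri 498,260.87 → $498,300.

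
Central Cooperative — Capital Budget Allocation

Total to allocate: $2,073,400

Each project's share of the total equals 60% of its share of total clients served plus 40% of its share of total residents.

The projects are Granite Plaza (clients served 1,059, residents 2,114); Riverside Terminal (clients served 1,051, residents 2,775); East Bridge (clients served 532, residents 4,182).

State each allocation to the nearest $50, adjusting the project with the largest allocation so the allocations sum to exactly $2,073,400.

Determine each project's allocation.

Totals — clients served 2,642, residents 9,071.
Blended shares (60% clients served + 40% residents): Granite Plaza 0.3337; Riverside Terminal 0.3611; East Bridge 0.3052.
Proportional shares: Granite Plaza 691,934.58; Riverside Terminal 748,602.73; East Bridge 632,862.69.
At nearest $50: Granite Plaza $691,950; Riverside Terminal $748,600; East Bridge $632,850. Sum = $2,073,400.
Sum already equals the total — no adjustment.

Granite Plaza: $691,950; Riverside Terminal: $748,600; East Bridge: $632,850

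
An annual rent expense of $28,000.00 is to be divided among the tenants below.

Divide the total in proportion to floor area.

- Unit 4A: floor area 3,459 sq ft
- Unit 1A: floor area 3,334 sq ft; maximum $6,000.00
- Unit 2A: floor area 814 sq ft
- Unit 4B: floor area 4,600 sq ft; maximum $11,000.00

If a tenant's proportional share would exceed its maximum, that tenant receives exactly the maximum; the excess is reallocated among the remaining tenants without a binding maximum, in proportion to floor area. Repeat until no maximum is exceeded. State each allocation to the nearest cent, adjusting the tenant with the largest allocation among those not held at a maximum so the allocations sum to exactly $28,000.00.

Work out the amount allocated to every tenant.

Floor area total: 12,207.
Pro-rata shares before constraints: Unit 4A 7,934.1362; Unit 1A 7,647.4154; Unit 2A 1,867.1254; Unit 4B 10,551.3230.
Held at cap: Unit 1A ($6,000.00); remaining pool $22,000.00 reallocated over remaining floor area 8,873.
Held at cap: Unit 4B ($11,000.00); remaining pool $11,000.00 reallocated over remaining floor area 4,273.
Remaining shares: Unit 4A 8,904.5167 → $8,904.52; Unit 2A 2,095.4833 → $2,095.48.

Unit 4A: $8,904.52; Unit 1A: $6,000.00; Unit 2A: $2,095.48; Unit 4B: $11,000.00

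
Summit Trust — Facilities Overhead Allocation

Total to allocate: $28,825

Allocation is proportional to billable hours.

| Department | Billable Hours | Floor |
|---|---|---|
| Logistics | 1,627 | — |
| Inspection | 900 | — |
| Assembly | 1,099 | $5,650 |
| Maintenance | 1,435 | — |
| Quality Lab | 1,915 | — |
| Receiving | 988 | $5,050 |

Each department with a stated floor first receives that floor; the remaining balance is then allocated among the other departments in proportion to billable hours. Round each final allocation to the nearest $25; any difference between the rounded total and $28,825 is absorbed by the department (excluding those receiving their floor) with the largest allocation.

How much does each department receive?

Logistics: $5,025 | Inspection: $2,775 | Assembly: $5,650 | Maintenance: $4,425 | Quality Lab: $5,900 | Receiving: $5,050

Minimums first: Assembly $5,650; Receiving $5,050. Balance $18,125.
Balance split over remaining billable hours 5,877: Logistics 5,017.76 → $5,025; Inspection 2,775.65 → $2,775; Maintenance 4,425.62 → $4,425; Quality Lab 5,905.97 → $5,900.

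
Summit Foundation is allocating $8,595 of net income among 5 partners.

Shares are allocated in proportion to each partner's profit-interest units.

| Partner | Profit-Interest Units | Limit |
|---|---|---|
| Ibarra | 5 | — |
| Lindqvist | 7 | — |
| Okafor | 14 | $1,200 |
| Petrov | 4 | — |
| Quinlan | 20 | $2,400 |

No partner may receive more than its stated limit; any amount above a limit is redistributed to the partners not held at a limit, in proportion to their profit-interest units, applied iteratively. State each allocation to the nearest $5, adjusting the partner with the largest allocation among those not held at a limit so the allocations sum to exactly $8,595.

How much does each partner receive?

Ibarra: $1,560 · Lindqvist: $2,185 · Okafor: $1,200 · Petrov: $1,250 · Quinlan: $2,400

Profit-interest units total: 50.
Unconstrained shares: Ibarra 859.50; Lindqvist 1,203.30; Okafor 2,406.60; Petrov 687.60; Quinlan 3,438.00.
Capped: Okafor ($1,200), Quinlan ($2,400); residual $4,995 reallocated over remaining profit-interest units 16.
Redistributed shares: Ibarra 1,560.94 → $1,560; Lindqvist 2,185.31 → $2,185; Petrov 1,248.75 → $1,250.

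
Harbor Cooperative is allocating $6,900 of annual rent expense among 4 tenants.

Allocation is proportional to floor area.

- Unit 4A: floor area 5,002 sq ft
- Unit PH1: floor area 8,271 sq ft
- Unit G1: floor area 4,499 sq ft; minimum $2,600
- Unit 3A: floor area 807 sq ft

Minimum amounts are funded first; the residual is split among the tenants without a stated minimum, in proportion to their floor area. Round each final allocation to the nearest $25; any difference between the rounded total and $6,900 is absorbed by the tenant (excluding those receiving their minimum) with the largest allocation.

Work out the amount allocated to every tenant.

Unit 4A: $1,525 · Unit PH1: $2,525 · Unit G1: $2,600 · Unit 3A: $250

Fund the minimums — Unit G1 $2,600. Remaining pool $4,300.
Remaining pool split over remaining floor area 14,080: Unit 4A 1,527.60 → $1,525; Unit PH1 2,525.94 → $2,525; Unit 3A 246.46 → $250.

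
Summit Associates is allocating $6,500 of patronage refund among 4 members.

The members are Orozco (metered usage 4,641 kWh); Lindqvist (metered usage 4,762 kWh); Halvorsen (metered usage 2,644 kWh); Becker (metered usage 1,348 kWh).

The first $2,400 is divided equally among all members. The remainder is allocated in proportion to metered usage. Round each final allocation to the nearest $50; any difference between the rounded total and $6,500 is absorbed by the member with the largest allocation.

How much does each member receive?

First tranche $2,400 split equally: $600 each.
Remainder $4,100 by metered usage (total 13,395): Orozco 1,420.54 → $1,400; Lindqvist 1,457.57 → $1,450; Halvorsen 809.29 → $800; Becker 412.60 → $400.
Rounding difference +$50 on remainder applied to Lindqvist.
Totals: Orozco $600 + $1,400 = $2,000; Lindqvist $600 + $1,500 = $2,100; Halvorsen $600 + $800 = $1,400; Becker $600 + $400 = $1,000.

Orozco: $2,000 | Lindqvist: $2,100 | Halvorsen: $1,400 | Becker: $1,000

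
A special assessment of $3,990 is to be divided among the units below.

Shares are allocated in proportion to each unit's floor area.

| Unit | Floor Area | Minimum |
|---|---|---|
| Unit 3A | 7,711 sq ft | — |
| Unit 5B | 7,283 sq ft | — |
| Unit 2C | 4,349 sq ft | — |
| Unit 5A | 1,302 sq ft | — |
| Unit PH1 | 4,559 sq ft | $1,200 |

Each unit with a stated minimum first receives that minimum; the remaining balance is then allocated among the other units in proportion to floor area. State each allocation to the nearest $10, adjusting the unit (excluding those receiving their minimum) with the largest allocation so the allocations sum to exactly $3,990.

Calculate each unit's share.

Unit 3A: $1,040; Unit 5B: $980; Unit 2C: $590; Unit 5A: $180; Unit PH1: $1,200

Guaranteed amounts: Unit PH1 $1,200. Remaining pool $2,790.
Remaining pool split over remaining floor area 20,645: Unit 3A 1,042.08 → $1,040; Unit 5B 984.24 → $980; Unit 2C 587.73 → $590; Unit 5A 175.95 → $180.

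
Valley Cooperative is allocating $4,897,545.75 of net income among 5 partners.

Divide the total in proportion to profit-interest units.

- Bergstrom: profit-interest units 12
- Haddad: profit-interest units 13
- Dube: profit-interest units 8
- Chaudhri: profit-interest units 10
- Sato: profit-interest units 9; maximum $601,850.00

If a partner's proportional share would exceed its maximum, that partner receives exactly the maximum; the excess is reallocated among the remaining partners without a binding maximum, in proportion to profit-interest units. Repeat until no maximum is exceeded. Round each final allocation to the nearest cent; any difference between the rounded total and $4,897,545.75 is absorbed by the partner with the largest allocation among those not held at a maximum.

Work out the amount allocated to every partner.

Bergstrom: $1,198,798.81; Haddad: $1,298,698.72; Dube: $799,199.21; Chaudhri: $998,999.01; Sato: $601,850.00

Total profit-interest units = 52.
Unconstrained shares: Bergstrom 1,130,202.8654; Haddad 1,224,386.4375; Dube 753,468.5769; Chaudhri 941,835.7212; Sato 847,652.1490.
Held at cap: Sato ($601,850.00); remaining pool $4,295,695.75 reallocated over remaining profit-interest units 43.
Redistributed shares: Bergstrom 1,198,798.8140 → $1,198,798.81; Haddad 1,298,698.7151 → $1,298,698.72; Dube 799,199.2093 → $799,199.21; Chaudhri 998,999.0116 → $998,999.01.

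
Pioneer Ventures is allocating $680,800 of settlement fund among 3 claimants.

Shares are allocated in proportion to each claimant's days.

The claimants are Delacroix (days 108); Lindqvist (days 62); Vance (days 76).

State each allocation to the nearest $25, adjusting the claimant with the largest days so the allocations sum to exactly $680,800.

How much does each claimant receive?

Total days = 108 + 62 + 76 = 246.
Proportional shares: Delacroix 298,887.80; Lindqvist 171,583.74; Vance 210,328.46.
At nearest $25: Delacroix $298,900; Lindqvist $171,575; Vance $210,325. Sum = $680,800.
Sum already equals the total — no adjustment.

Delacroix: $298,900; Lindqvist: $171,575; Vance: $210,325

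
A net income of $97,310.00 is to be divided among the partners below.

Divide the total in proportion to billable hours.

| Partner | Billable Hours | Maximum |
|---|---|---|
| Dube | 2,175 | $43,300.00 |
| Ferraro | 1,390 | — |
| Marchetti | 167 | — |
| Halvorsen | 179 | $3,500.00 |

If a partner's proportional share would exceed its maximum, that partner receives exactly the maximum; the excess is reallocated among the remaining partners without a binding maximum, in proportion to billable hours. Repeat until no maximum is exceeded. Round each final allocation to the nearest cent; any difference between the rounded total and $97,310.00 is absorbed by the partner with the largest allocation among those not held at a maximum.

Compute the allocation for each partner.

Total billable hours = 3,911.
Proportional shares (ignoring caps): Dube 54,116.4025; Ferraro 34,584.7354; Marchetti 4,155.1445; Halvorsen 4,453.7177.
Held at cap: Dube ($43,300.00), Halvorsen ($3,500.00); remaining pool $50,510.00 reallocated over remaining billable hours 1,557.
Remaining shares: Ferraro 45,092.4213 → $45,092.42; Marchetti 5,417.5787 → $5,417.58.

Dube: $43,300.00 | Ferraro: $45,092.42 | Marchetti: $5,417.58 | Halvorsen: $3,500.00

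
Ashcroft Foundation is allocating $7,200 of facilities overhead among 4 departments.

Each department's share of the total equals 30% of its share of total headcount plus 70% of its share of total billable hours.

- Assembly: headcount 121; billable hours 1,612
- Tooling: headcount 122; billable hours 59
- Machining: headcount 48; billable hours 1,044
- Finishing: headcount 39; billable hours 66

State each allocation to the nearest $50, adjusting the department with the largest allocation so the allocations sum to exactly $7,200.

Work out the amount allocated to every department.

Headcount total 330; billable hours total 2,781.
Combined weights (30% headcount + 70% billable hours): Assembly 0.5158; Tooling 0.1258; Machining 0.3064; Finishing 0.0521.
Pro-rata amounts: Assembly 3,713.42; Tooling 905.47; Machining 2,206.22; Finishing 374.88.
After rounding ($50): Assembly $3,700; Tooling $900; Machining $2,200; Finishing $350. Sum = $7,150.
Difference $7,200 − $7,150 = +$50 applied to largest allocation (Assembly): Assembly becomes $3,750.

Assembly: $3,750 | Tooling: $900 | Machining: $2,200 | Finishing: $350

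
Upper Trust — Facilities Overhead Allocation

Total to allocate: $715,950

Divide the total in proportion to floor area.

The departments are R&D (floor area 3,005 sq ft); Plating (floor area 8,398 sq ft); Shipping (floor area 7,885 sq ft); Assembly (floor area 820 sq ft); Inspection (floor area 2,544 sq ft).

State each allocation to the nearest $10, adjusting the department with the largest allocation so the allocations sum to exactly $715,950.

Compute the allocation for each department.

R&D: $94,980; Plating: $265,420; Shipping: $249,220; Assembly: $25,920; Inspection: $80,410

Floor area total: 22,652.
Unrounded shares: R&D 3,005/22,652 × $715,950 = 94,977.47; Plating 8,398/22,652 × $715,950 = 265,431.22; Shipping 7,885/22,652 × $715,950 = 249,217.10; Assembly 820/22,652 × $715,950 = 25,917.31; Inspection 2,544/22,652 × $715,950 = 80,406.89.
At nearest $10: R&D $94,980; Plating $265,430; Shipping $249,220; Assembly $25,920; Inspection $80,410. Sum = $715,960.
Difference $715,950 − $715,960 = −$10 applied to largest allocation (Plating): Plating becomes $265,420.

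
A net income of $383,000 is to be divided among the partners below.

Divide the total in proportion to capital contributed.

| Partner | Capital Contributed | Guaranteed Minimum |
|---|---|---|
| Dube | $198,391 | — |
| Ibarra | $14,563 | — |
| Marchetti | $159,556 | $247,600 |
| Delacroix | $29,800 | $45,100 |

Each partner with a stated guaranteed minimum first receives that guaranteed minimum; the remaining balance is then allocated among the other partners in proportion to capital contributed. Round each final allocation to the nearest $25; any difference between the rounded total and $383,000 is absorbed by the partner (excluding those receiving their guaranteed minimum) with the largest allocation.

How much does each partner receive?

Dube: $84,125; Ibarra: $6,175; Marchetti: $247,600; Delacroix: $45,100

Fund the minimums — Marchetti $247,600; Delacroix $45,100. Remaining pool $90,300.
Remaining pool split over remaining capital contributed 212,954: Dube 84,124.77 → $84,125; Ibarra 6,175.23 → $6,175.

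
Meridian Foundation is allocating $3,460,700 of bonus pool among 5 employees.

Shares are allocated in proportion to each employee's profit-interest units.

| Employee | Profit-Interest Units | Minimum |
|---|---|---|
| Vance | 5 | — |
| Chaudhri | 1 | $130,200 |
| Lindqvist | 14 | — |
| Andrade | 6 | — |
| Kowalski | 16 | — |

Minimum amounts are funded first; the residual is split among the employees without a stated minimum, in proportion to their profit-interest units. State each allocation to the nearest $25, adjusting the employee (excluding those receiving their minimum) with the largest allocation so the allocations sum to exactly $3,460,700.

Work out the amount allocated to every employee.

Vance: $406,150 | Chaudhri: $130,200 | Lindqvist: $1,137,250 | Andrade: $487,400 | Kowalski: $1,299,700

Fund the minimums — Chaudhri $130,200. Residual $3,330,500.
Residual split over remaining profit-interest units 41: Vance 406,158.54 → $406,150; Lindqvist 1,137,243.90 → $1,137,250; Andrade 487,390.24 → $487,400; Kowalski 1,299,707.32 → $1,299,700.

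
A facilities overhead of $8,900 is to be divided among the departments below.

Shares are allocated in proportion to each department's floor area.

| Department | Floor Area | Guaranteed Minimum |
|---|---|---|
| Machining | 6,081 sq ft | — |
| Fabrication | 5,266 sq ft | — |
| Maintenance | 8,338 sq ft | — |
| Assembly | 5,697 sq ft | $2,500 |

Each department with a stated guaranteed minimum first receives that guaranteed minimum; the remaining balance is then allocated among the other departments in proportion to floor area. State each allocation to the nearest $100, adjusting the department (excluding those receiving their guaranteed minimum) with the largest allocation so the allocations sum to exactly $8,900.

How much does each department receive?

Machining: $2,000 · Fabrication: $1,700 · Maintenance: $2,700 · Assembly: $2,500

Minimums first: Assembly $2,500. Residual $6,400.
Residual split over remaining floor area 19,685: Machining 1,977.06 → $2,000; Fabrication 1,712.09 → $1,700; Maintenance 2,710.86 → $2,700.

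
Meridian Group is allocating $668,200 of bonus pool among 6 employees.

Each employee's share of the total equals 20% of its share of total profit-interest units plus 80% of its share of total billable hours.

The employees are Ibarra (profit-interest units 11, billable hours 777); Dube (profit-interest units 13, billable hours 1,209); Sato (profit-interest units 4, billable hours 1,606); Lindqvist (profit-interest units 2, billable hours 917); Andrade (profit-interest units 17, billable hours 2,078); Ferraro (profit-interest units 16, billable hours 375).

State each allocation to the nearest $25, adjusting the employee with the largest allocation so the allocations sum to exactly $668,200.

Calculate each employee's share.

Ibarra: $83,000 | Dube: $120,400 | Sato: $131,800 | Lindqvist: $74,650 | Andrade: $195,625 | Ferraro: $62,725

Totals — profit-interest units 63, billable hours 6,962.
Combined weights (20% profit-interest units + 80% billable hours): Ibarra 0.1242; Dube 0.1802; Sato 0.1972; Lindqvist 0.1117; Andrade 0.2928; Ferraro 0.0939.
Proportional shares: Ibarra 82,994.00; Dube 120,406.59; Sato 131,797.83; Lindqvist 74,652.12; Andrade 195,615.69; Ferraro 62,733.77.
Rounded to nearest $25: Ibarra $83,000; Dube $120,400; Sato $131,800; Lindqvist $74,650; Andrade $195,625; Ferraro $62,725. Sum = $668,200.
Rounded total matches; no reconciliation needed.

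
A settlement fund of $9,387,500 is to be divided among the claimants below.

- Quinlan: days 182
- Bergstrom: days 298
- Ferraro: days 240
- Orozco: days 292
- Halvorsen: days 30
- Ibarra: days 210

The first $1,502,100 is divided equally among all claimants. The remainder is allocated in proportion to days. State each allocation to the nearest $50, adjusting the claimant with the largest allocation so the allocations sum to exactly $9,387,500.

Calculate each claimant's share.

Quinlan: $1,396,650 · Bergstrom: $2,127,150 · Ferraro: $1,761,950 · Orozco: $2,089,450 · Halvorsen: $439,300 · Ibarra: $1,573,000

$1,502,100 shared equally gives $250,350 per claimant.
Remainder $7,885,400 by days (total 1,252): Quinlan 1,146,280.19 → $1,146,300; Bergstrom 1,876,876.36 → $1,876,900; Ferraro 1,511,578.27 → $1,511,600; Orozco 1,839,086.90 → $1,839,100; Halvorsen 188,947.28 → $188,950; Ibarra 1,322,630.99 → $1,322,650.
Rounding difference −$100 on remainder applied to Bergstrom.
Totals: Quinlan $250,350 + $1,146,300 = $1,396,650; Bergstrom $250,350 + $1,876,800 = $2,127,150; Ferraro $250,350 + $1,511,600 = $1,761,950; Orozco $250,350 + $1,839,100 = $2,089,450; Halvorsen $250,350 + $188,950 = $439,300; Ibarra $250,350 + $1,322,650 = $1,573,000.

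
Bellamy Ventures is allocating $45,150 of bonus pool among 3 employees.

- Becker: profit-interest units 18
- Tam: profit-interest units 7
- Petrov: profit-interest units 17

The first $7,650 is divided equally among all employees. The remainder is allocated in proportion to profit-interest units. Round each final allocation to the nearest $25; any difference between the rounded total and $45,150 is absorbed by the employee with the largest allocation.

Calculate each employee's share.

Equal tier: $7,650 ÷ 3 = $2,550 apiece.
Remainder $37,500 by profit-interest units (total 42): Becker 16,071.43 → $16,075; Tam 6,250.00 → $6,250; Petrov 15,178.57 → $15,175.
Totals: Becker $2,550 + $16,075 = $18,625; Tam $2,550 + $6,250 = $8,800; Petrov $2,550 + $15,175 = $17,725.

Becker: $18,625 | Tam: $8,800 | Petrov: $17,725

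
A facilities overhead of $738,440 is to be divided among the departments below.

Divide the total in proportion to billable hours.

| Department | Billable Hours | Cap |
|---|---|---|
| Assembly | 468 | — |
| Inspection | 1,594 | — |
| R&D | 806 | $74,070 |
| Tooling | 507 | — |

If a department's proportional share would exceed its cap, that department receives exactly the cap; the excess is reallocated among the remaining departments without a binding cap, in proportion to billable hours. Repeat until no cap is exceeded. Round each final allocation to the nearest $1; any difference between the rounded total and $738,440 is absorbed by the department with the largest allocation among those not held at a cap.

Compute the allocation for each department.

Assembly: $121,030 · Inspection: $412,225 · R&D: $74,070 · Tooling: $131,115

Billable hours total: 3,375.
Proportional shares (ignoring caps): Assembly 102,397.01; Inspection 348,762.48; R&D 176,350.41; Tooling 110,930.10.
Held at cap: R&D ($74,070); residual $664,370 reallocated over remaining billable hours 2,569.
Redistributed shares: Assembly 121,029.65 → $121,030; Inspection 412,224.90 → $412,225; Tooling 131,115.45 → $131,115.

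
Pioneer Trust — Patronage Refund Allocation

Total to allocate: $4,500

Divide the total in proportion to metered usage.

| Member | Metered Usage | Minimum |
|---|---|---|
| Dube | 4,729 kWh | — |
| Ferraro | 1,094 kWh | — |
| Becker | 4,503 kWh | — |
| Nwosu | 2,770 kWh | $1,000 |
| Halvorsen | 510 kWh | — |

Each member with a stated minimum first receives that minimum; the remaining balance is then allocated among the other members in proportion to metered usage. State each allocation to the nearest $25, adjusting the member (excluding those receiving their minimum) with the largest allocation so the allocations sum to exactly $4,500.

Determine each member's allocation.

Guaranteed amounts: Nwosu $1,000. Residual $3,500.
Residual split over remaining metered usage 10,836: Dube 1,527.45 → $1,525; Ferraro 353.36 → $350; Becker 1,454.46 → $1,450; Halvorsen 164.73 → $175.

Dube: $1,525 | Ferraro: $350 | Becker: $1,450 | Nwosu: $1,000 | Halvorsen: $175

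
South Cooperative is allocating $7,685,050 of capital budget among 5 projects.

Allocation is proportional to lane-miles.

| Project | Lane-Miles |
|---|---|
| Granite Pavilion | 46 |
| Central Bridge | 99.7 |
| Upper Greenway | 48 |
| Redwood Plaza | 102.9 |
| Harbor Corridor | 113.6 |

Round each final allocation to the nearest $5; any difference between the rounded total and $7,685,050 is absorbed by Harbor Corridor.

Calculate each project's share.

Combined lane-miles = 410.2.
Pro-rata amounts: Granite Pavilion 46/410.2 × $7,685,050 = 861,804.73; Central Bridge 99.7/410.2 × $7,685,050 = 1,867,868.08; Upper Greenway 48/410.2 × $7,685,050 = 899,274.50; Redwood Plaza 102.9/410.2 × $7,685,050 = 1,927,819.71; Harbor Corridor 113.6/410.2 × $7,685,050 = 2,128,282.98.
After rounding ($5): Granite Pavilion $861,805; Central Bridge $1,867,870; Upper Greenway $899,275; Redwood Plaza $1,927,820; Harbor Corridor $2,128,285. Sum = $7,685,055.
Difference $7,685,050 − $7,685,055 = −$5 applied to Harbor Corridor: Harbor Corridor becomes $2,128,280.

Granite Pavilion: $861,805; Central Bridge: $1,867,870; Upper Greenway: $899,275; Redwood Plaza: $1,927,820; Harbor Corridor: $2,128,280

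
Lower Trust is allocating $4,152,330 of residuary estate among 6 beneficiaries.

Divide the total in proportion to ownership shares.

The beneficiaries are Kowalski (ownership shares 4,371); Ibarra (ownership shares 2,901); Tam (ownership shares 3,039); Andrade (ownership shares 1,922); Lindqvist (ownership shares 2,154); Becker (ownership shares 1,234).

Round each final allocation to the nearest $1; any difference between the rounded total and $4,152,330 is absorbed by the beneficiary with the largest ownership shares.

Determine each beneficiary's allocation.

Kowalski: $1,161,887 | Ibarra: $771,136 | Tam: $807,818 | Andrade: $510,901 | Lindqvist: $572,570 | Becker: $328,018

Sum of ownership shares: 4,371 + 2,901 + 3,039 + 1,922 + 2,154 + 1,234 = 15,621.
Proportional shares: Kowalski 1,161,886.85; Ibarra 771,135.61; Tam 807,818.38; Andrade 510,900.60; Lindqvist 572,570.18; Becker 328,018.39.
Rounded to nearest $1: Kowalski $1,161,887; Ibarra $771,136; Tam $807,818; Andrade $510,901; Lindqvist $572,570; Becker $328,018. Sum = $4,152,330.
Sum already equals the total — no adjustment.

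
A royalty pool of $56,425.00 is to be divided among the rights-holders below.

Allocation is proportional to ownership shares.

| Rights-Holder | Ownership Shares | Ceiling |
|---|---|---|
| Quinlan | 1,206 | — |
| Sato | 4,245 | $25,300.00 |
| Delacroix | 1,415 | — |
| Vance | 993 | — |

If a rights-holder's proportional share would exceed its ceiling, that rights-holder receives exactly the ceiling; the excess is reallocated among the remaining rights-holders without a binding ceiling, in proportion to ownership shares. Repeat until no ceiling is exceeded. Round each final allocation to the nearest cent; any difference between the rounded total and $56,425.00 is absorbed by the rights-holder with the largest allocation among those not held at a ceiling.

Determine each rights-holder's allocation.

Combined ownership shares = 7,859.
Unconstrained shares: Quinlan 8,658.6779; Sato 30,477.6848; Delacroix 10,159.2283; Vance 7,129.4090.
Held at cap: Sato ($25,300.00); residual $31,125.00 reallocated over remaining ownership shares 3,614.
Shares after redistribution: Quinlan 10,386.4831 → $10,386.48; Delacroix 12,186.4624 → $12,186.46; Vance 8,552.0545 → $8,552.05.
Rounding difference +$0.01 applied to Delacroix → $12,186.47.

Quinlan: $10,386.48; Sato: $25,300.00; Delacroix: $12,186.47; Vance: $8,552.05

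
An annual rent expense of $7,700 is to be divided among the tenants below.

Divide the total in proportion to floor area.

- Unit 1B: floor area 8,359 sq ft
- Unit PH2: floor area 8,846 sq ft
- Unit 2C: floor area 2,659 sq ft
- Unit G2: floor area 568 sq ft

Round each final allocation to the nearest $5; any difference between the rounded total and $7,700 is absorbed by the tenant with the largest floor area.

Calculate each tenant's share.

Unit 1B: $3,150; Unit PH2: $3,335; Unit 2C: $1,000; Unit G2: $215

Floor area total: 8,359 + 8,846 + 2,659 + 568 = 20,432.
Raw shares: Unit 1B 3,150.17; Unit PH2 3,333.70; Unit 2C 1,002.07; Unit G2 214.06.
Rounded to nearest $5: Unit 1B $3,150; Unit PH2 $3,335; Unit 2C $1,000; Unit G2 $215. Sum = $7,700.
Sum already equals the total — no adjustment.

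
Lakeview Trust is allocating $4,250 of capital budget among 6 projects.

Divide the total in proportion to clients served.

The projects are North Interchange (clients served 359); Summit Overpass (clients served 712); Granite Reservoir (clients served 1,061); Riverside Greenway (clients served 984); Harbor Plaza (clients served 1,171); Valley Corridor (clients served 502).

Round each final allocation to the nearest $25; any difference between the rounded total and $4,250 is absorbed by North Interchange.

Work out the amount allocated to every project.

Combined clients served = 4,789.
Pro-rata amounts: North Interchange 359/4,789 × $4,250 = 318.59; Summit Overpass 712/4,789 × $4,250 = 631.86; Granite Reservoir 1,061/4,789 × $4,250 = 941.58; Riverside Greenway 984/4,789 × $4,250 = 873.25; Harbor Plaza 1,171/4,789 × $4,250 = 1,039.20; Valley Corridor 502/4,789 × $4,250 = 445.50.
Rounded to nearest $25: North Interchange $325; Summit Overpass $625; Granite Reservoir $950; Riverside Greenway $875; Harbor Plaza $1,050; Valley Corridor $450. Sum = $4,275.
Difference $4,250 − $4,275 = −$25 applied to North Interchange: North Interchange becomes $300.

North Interchange: $300 | Summit Overpass: $625 | Granite Reservoir: $950 | Riverside Greenway: $875 | Harbor Plaza: $1,050 | Valley Corridor: $450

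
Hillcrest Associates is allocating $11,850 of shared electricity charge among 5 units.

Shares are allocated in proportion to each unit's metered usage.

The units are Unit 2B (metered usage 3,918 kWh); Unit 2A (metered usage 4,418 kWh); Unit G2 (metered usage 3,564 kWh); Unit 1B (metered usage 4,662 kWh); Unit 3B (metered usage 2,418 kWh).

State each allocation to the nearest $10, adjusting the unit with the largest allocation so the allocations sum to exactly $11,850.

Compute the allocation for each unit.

Unit 2B: $2,450 | Unit 2A: $2,760 | Unit G2: $2,230 | Unit 1B: $2,900 | Unit 3B: $1,510

Sum of metered usage: 18,980.
Raw shares: Unit 2B 3,918/18,980 × $11,850 = 2,446.17; Unit 2A 4,418/18,980 × $11,850 = 2,758.34; Unit G2 3,564/18,980 × $11,850 = 2,225.15; Unit 1B 4,662/18,980 × $11,850 = 2,910.68; Unit 3B 2,418/18,980 × $11,850 = 1,509.66.
Rounded to nearest $10: Unit 2B $2,450; Unit 2A $2,760; Unit G2 $2,230; Unit 1B $2,910; Unit 3B $1,510. Sum = $11,860.
Difference $11,850 − $11,860 = −$10 applied to largest allocation (Unit 1B): Unit 1B becomes $2,900.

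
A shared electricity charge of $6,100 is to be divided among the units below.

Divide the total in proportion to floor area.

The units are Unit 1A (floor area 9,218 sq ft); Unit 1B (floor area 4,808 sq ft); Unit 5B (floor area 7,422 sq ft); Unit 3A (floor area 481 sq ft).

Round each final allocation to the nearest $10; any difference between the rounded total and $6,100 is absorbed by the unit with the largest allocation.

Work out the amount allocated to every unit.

Floor area total: 21,929.
Unrounded shares: Unit 1A 9,218/21,929 × $6,100 = 2,564.18; Unit 1B 4,808/21,929 × $6,100 = 1,337.44; Unit 5B 7,422/21,929 × $6,100 = 2,064.58; Unit 3A 481/21,929 × $6,100 = 133.80.
At nearest $10: Unit 1A $2,560; Unit 1B $1,340; Unit 5B $2,060; Unit 3A $130. Sum = $6,090.
Difference $6,100 − $6,090 = +$10 applied to largest allocation (Unit 1A): Unit 1A becomes $2,570.

Unit 1A: $2,570 | Unit 1B: $1,340 | Unit 5B: $2,060 | Unit 3A: $130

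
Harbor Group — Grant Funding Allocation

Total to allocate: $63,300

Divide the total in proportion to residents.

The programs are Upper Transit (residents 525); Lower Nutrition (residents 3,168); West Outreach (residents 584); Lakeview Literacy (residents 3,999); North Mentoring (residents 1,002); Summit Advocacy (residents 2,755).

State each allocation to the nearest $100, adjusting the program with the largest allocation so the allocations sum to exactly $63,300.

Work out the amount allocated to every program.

Upper Transit: $2,800; Lower Nutrition: $16,700; West Outreach: $3,100; Lakeview Literacy: $20,900; North Mentoring: $5,300; Summit Advocacy: $14,500

Combined residents = 12,033.
Proportional shares: Upper Transit 525/12,033 × $63,300 = 2,761.78; Lower Nutrition 3,168/12,033 × $63,300 = 16,665.37; West Outreach 584/12,033 × $63,300 = 3,072.15; Lakeview Literacy 3,999/12,033 × $63,300 = 21,036.87; North Mentoring 1,002/12,033 × $63,300 = 5,271.05; Summit Advocacy 2,755/12,033 × $63,300 = 14,492.77.
After rounding ($100): Upper Transit $2,800; Lower Nutrition $16,700; West Outreach $3,100; Lakeview Literacy $21,000; North Mentoring $5,300; Summit Advocacy $14,500. Sum = $63,400.
Difference $63,300 − $63,400 = −$100 applied to largest allocation (Lakeview Literacy): Lakeview Literacy becomes $20,900.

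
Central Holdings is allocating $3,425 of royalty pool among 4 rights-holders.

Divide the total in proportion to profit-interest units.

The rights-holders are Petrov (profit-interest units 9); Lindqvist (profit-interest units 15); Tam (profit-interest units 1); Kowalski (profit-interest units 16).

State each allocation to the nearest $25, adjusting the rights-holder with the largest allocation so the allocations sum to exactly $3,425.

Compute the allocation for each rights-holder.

Sum of profit-interest units: 41.
Unrounded shares: Petrov 9/41 × $3,425 = 751.83; Lindqvist 15/41 × $3,425 = 1,253.05; Tam 1/41 × $3,425 = 83.54; Kowalski 16/41 × $3,425 = 1,336.59.
Rounded to nearest $25: Petrov $750; Lindqvist $1,250; Tam $75; Kowalski $1,325. Sum = $3,400.
Difference $3,425 − $3,400 = +$25 applied to largest allocation (Kowalski): Kowalski becomes $1,350.

Petrov: $750 · Lindqvist: $1,250 · Tam: $75 · Kowalski: $1,350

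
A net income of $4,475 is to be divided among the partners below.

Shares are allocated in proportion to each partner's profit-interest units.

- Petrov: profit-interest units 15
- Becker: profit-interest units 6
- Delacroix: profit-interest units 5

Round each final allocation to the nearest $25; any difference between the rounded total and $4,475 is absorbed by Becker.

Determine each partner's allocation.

Sum of profit-interest units: 26.
Raw shares: Petrov 15/26 × $4,475 = 2,581.73; Becker 6/26 × $4,475 = 1,032.69; Delacroix 5/26 × $4,475 = 860.58.
Rounded to nearest $25: Petrov $2,575; Becker $1,025; Delacroix $850. Sum = $4,450.
Difference $4,475 − $4,450 = +$25 applied to Becker: Becker becomes $1,050.

Petrov: $2,575 | Becker: $1,050 | Delacroix: $850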